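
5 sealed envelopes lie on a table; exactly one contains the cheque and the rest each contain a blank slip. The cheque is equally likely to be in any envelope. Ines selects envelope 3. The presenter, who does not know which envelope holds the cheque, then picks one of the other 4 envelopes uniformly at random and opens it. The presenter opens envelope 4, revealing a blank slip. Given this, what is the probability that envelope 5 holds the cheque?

Consider each possible location of the cheque in turn.
If it is in any of envelopes 1, 2, 3, and 5 (prior 1/5 each): the presenter picks envelope 4 with probability 1/4 regardless, and it is not the prize; weight (1/5)·(1/4) = 1/20 each.
If it is in envelope 4 (prior 1/5): the presenter opened envelope 4, so this case is ruled out; weight (1/5)·0 = 0.
The weights sum to 1/5.
So P(the cheque in envelope 5 | the presenter opened envelope 4) = (1/20) / (1/5) = 1/4.

1/4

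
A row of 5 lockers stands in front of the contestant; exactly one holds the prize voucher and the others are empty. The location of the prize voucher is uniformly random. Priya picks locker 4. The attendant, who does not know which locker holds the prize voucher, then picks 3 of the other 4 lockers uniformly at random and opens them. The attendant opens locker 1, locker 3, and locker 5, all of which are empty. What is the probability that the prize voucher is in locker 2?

Because the attendant chose which lockers to open without knowing where the prize voucher is, the choice is independent of the prize location. Learning that none of the 3 opened lockers holds the prize voucher simply rules out those 3 locations and leaves the remaining 2 lockers still equally likely by symmetry.
So P(the prize voucher in locker 2) = 1/2.

1/2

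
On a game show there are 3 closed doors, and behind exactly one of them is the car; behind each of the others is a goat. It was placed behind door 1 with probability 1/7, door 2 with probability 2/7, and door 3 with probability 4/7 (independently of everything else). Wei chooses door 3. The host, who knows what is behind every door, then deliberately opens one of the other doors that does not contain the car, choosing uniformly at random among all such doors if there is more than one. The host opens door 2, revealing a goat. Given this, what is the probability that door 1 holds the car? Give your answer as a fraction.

Consider each possible location of the car in turn.
If it is behind door 1 (prior 1/7): the host has no choice, probability 1; weight (1/7)·1 = 1/7.
If it is behind door 2 (prior 2/7): the host opened door 2, so this case is ruled out; weight (2/7)·0 = 0.
If it is behind door 3 (prior 4/7): the host has 2 equally likely choices, so probability 1/2; weight (4/7)·(1/2) = 2/7.
The weights sum to 3/7.
So P(the car behind door 1 | the host opened door 2) = (1/7) / (3/7) = 1/3.

1/3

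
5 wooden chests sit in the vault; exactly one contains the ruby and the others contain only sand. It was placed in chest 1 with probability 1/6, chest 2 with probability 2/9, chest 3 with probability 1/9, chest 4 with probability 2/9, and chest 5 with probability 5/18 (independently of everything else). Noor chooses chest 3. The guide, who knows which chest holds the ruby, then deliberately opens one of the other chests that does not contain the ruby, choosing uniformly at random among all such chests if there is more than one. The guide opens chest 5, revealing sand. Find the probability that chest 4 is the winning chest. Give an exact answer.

Apply Bayes' rule, conditioning on where the ruby actually is.
If it is in chest 1 (prior 1/6): the guide has 3 equally likely choices, so probability 1/3; weight (1/6)·(1/3) = 1/18.
If it is in either of chests 2 and 4 (prior 2/9 each): the guide has 3 equally likely choices, so probability 1/3; weight (2/9)·(1/3) = 2/27 each.
If it is in chest 3 (prior 1/9): the guide has 4 equally likely choices, so probability 1/4; weight (1/9)·(1/4) = 1/36.
If it is in chest 5 (prior 5/18): the guide opened chest 5, so this case is ruled out; weight (5/18)·0 = 0.
The weights sum to 25/108.
So P(the ruby in chest 4 | the guide opened chest 5) = (2/27) / (25/108) = 8/25.

8/25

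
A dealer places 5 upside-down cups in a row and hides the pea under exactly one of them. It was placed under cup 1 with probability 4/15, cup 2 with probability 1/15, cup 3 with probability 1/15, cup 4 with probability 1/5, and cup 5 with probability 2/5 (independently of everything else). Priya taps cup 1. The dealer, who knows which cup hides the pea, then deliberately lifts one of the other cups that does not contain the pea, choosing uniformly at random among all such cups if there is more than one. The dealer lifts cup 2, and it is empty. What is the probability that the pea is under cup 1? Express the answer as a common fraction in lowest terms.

3/13

Condition on the true location of the pea.
If it is under cup 1 (prior 4/15): the dealer has 4 equally likely choices, so probability 1/4; weight (4/15)·(1/4) = 1/15.
If it is under cup 2 (prior 1/15): the dealer opened cup 2, so this case is ruled out; weight (1/15)·0 = 0.
If it is under cup 3 (prior 1/15): the dealer has 3 equally likely choices, so probability 1/3; weight (1/15)·(1/3) = 1/45.
If it is under cup 4 (prior 1/5): the dealer has 3 equally likely choices, so probability 1/3; weight (1/5)·(1/3) = 1/15.
If it is under cup 5 (prior 2/5): the dealer has 3 equally likely choices, so probability 1/3; weight (2/5)·(1/3) = 2/15.
The weights sum to 13/45.
So P(the pea under cup 1 | the dealer opened cup 2) = (1/15) / (13/45) = 3/13.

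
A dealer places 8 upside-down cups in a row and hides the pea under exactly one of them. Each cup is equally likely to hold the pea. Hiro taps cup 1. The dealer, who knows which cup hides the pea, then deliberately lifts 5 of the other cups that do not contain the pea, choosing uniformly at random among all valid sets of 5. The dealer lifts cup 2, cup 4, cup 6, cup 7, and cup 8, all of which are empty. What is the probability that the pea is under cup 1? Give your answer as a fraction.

Consider each possible location of the pea in turn.
If it is under cup 1 (prior 1/8): the dealer has 21 equally likely choices, so probability 1/21; weight (1/8)·(1/21) = 1/168.
If it is under any of cups 2, 4, 6, 7, and 8 (prior 1/8 each): that cup was opened and seen not to hold the prize — ruled out; weight (1/8)·0 = 0 each.
If it is under either of cups 3 and 5 (prior 1/8 each): the dealer has 6 equally likely choices, so probability 1/6; weight (1/8)·(1/6) = 1/48 each.
The weights sum to 1/21.
So P(the pea under cup 1 | the dealer opened cup 2, cup 4, cup 6, cup 7, and cup 8) = (1/168) / (1/21) = 1/8.

1/8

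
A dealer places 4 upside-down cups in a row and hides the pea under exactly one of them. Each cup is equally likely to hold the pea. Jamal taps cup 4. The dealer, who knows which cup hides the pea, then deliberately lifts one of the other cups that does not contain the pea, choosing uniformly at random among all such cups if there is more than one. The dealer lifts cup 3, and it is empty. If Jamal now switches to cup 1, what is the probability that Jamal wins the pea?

Consider each possible location of the pea in turn.
If it is under either of cups 1 and 2 (prior 1/4 each): the dealer has 2 equally likely choices, so probability 1/2; weight (1/4)·(1/2) = 1/8 each.
If it is under cup 3 (prior 1/4): the dealer opened cup 3, so this case is ruled out; weight (1/4)·0 = 0.
If it is under cup 4 (prior 1/4): the dealer has 3 equally likely choices, so probability 1/3; weight (1/4)·(1/3) = 1/12.
The weights sum to 1/3.
So P(the pea under cup 1 | the dealer opened cup 3) = (1/8) / (1/3) = 3/8.

3/8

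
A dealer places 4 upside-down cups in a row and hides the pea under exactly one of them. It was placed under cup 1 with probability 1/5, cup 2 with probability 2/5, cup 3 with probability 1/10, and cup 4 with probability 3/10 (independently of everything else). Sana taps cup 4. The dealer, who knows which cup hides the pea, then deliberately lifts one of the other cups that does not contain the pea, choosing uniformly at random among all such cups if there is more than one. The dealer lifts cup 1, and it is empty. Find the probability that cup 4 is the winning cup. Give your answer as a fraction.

Condition on the true location of the pea.
If it is under cup 1 (prior 1/5): the dealer opened cup 1, so this case is ruled out; weight (1/5)·0 = 0.
If it is under cup 2 (prior 2/5): the dealer has 2 equally likely choices, so probability 1/2; weight (2/5)·(1/2) = 1/5.
If it is under cup 3 (prior 1/10): the dealer has 2 equally likely choices, so probability 1/2; weight (1/10)·(1/2) = 1/20.
If it is under cup 4 (prior 3/10): the dealer has 3 equally likely choices, so probability 1/3; weight (3/10)·(1/3) = 1/10.
The weights sum to 7/20.
So P(the pea under cup 4 | the dealer opened cup 1) = (1/10) / (7/20) = 2/7.

2/7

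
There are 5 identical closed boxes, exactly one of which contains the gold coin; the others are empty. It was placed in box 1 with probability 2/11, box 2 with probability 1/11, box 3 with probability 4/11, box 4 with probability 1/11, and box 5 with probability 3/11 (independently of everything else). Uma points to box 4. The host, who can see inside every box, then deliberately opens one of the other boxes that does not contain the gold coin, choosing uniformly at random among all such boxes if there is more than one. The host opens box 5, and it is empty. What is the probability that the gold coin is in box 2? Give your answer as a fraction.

Condition on the true location of the gold coin.
If it is in box 1 (prior 2/11): the host has 3 equally likely choices, so probability 1/3; weight (2/11)·(1/3) = 2/33.
If it is in box 2 (prior 1/11): the host has 3 equally likely choices, so probability 1/3; weight (1/11)·(1/3) = 1/33.
If it is in box 3 (prior 4/11): the host has 3 equally likely choices, so probability 1/3; weight (4/11)·(1/3) = 4/33.
If it is in box 4 (prior 1/11): the host has 4 equally likely choices, so probability 1/4; weight (1/11)·(1/4) = 1/44.
If it is in box 5 (prior 3/11): the host opened box 5, so this case is ruled out; weight (3/11)·0 = 0.
The weights sum to 31/132.
So P(the gold coin in box 2 | the host opened box 5) = (1/33) / (31/132) = 4/31.

4/31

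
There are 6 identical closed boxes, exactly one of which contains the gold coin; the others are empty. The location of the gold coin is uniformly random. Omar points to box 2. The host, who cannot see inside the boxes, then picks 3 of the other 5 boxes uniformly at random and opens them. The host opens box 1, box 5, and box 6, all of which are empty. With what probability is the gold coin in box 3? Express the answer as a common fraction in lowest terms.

Condition on the true location of the gold coin.
If it is in any of boxes 1, 5, and 6 (prior 1/6 each): that box was opened and seen not to hold the prize — ruled out; weight (1/6)·0 = 0 each.
If it is in any of boxes 2, 3, and 4 (prior 1/6 each): the host picks exactly this set with probability 1/10 regardless, and none is the prize; weight (1/6)·(1/10) = 1/60 each.
The weights sum to 1/20.
So P(the gold coin in box 3 | the host opened box 1, box 5, and box 6) = (1/60) / (1/20) = 1/3.

1/3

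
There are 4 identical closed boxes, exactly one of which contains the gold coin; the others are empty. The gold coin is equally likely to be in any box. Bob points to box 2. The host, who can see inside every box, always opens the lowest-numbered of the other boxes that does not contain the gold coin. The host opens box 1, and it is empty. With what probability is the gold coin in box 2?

1/3

Condition on the true location of the gold coin.
If it is in box 1 (prior 1/4): the host opened box 1, so this case is ruled out; weight (1/4)·0 = 0.
If it is in any of boxes 2, 3, and 4 (prior 1/4 each): box 1 is the lowest-numbered option available, probability 1; weight (1/4)·1 = 1/4 each.
The weights sum to 3/4.
So P(the gold coin in box 2 | the host opened box 1) = (1/4) / (3/4) = 1/3.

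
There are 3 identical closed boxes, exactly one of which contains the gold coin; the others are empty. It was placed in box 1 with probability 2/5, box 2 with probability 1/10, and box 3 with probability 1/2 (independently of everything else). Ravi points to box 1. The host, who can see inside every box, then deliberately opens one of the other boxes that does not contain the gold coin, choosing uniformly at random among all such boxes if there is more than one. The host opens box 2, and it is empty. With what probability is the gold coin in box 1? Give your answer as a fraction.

Consider each possible location of the gold coin in turn.
If it is in box 1 (prior 2/5): the host has 2 equally likely choices, so probability 1/2; weight (2/5)·(1/2) = 1/5.
If it is in box 2 (prior 1/10): the host opened box 2, so this case is ruled out; weight (1/10)·0 = 0.
If it is in box 3 (prior 1/2): the host has no choice, probability 1; weight (1/2)·1 = 1/2.
The weights sum to 7/10.
So P(the gold coin in box 1 | the host opened box 2) = (1/5) / (7/10) = 2/7.

2/7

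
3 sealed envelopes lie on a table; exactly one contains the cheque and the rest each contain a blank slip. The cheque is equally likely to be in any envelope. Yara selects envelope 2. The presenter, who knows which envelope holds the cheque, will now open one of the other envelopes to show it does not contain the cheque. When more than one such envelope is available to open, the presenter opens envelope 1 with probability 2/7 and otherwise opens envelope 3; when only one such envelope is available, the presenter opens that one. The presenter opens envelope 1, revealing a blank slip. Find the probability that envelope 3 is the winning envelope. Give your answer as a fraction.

Condition on the true location of the cheque.
If it is in envelope 1 (prior 1/3): the presenter opened envelope 1, so this case is ruled out; weight (1/3)·0 = 0.
If it is in envelope 2 (prior 1/3): envelope 1 is available, opened with probability 2/7; weight (1/3)·(2/7) = 2/21.
If it is in envelope 3 (prior 1/3): only envelope 1 is available, probability 1; weight (1/3)·1 = 1/3.
The weights sum to 3/7.
So P(the cheque in envelope 3 | the presenter opened envelope 1) = (1/3) / (3/7) = 7/9.

7/9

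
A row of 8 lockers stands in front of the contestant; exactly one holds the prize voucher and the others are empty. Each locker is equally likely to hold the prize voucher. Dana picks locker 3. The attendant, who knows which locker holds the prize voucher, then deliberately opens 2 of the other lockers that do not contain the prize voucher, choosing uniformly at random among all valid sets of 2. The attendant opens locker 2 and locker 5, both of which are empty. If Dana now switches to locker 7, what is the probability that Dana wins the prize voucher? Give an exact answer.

7/40

Condition on the true location of the prize voucher.
If it is in any of lockers 1, 4, 6, 7, and 8 (prior 1/8 each): the attendant has 15 equally likely choices, so probability 1/15; weight (1/8)·(1/15) = 1/120 each.
If it is in either of lockers 2 and 5 (prior 1/8 each): that locker was opened and seen not to hold the prize — ruled out; weight (1/8)·0 = 0 each.
If it is in locker 3 (prior 1/8): the attendant has 21 equally likely choices, so probability 1/21; weight (1/8)·(1/21) = 1/168.
The weights sum to 1/21.
So P(the prize voucher in locker 7 | the attendant opened locker 2 and locker 5) = (1/120) / (1/21) = 7/40.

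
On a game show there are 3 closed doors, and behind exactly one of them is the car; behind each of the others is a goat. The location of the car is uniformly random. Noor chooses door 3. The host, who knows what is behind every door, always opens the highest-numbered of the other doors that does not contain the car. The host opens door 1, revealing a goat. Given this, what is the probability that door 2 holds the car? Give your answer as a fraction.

Consider each possible location of the car in turn.
If it is behind door 1 (prior 1/3): the host opened door 1, so this case is ruled out; weight (1/3)·0 = 0.
If it is behind door 2 (prior 1/3): door 1 is the highest-numbered option available, probability 1; weight (1/3)·1 = 1/3.
If it is behind door 3 (prior 1/3): the host would have opened door 2 instead, probability 0; weight (1/3)·0 = 0.
The weights sum to 1/3.
So P(the car behind door 2 | the host opened door 1) = (1/3) / (1/3) = 1.

1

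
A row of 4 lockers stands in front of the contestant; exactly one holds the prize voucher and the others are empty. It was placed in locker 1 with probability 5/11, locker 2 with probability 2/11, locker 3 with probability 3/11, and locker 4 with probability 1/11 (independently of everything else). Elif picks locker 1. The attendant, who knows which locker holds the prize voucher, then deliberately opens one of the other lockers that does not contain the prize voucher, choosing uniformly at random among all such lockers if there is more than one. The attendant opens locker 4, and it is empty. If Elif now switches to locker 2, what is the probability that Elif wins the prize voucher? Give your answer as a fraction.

6/25

Condition on the true location of the prize voucher.
If it is in locker 1 (prior 5/11): the attendant has 3 equally likely choices, so probability 1/3; weight (5/11)·(1/3) = 5/33.
If it is in locker 2 (prior 2/11): the attendant has 2 equally likely choices, so probability 1/2; weight (2/11)·(1/2) = 1/11.
If it is in locker 3 (prior 3/11): the attendant has 2 equally likely choices, so probability 1/2; weight (3/11)·(1/2) = 3/22.
If it is in locker 4 (prior 1/11): the attendant opened locker 4, so this case is ruled out; weight (1/11)·0 = 0.
The weights sum to 25/66.
So P(the prize voucher in locker 2 | the attendant opened locker 4) = (1/11) / (25/66) = 6/25.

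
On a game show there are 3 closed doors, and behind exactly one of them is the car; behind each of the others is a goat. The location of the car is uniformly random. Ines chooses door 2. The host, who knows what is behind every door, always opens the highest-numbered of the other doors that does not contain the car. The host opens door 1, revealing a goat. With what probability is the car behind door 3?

Condition on the true location of the car.
If it is behind door 1 (prior 1/3): the host opened door 1, so this case is ruled out; weight (1/3)·0 = 0.
If it is behind door 2 (prior 1/3): the host would have opened door 3 instead, probability 0; weight (1/3)·0 = 0.
If it is behind door 3 (prior 1/3): door 1 is the highest-numbered option available, probability 1; weight (1/3)·1 = 1/3.
The weights sum to 1/3.
So P(the car behind door 3 | the host opened door 1) = (1/3) / (1/3) = 1.

1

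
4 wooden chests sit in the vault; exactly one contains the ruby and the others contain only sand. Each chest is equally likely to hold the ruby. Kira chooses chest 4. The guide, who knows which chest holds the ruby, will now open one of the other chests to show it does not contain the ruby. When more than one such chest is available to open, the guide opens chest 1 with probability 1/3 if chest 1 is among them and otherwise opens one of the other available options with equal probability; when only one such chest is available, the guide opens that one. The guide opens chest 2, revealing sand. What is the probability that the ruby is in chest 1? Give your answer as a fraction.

Apply Bayes' rule, conditioning on where the ruby actually is.
If it is in chest 1 (prior 1/4): chest 1 holds the prize so is unavailable; the guide chooses uniformly among the 2 others, probability 1/2; weight (1/4)·(1/2) = 1/8.
If it is in chest 2 (prior 1/4): the guide opened chest 2, so this case is ruled out; weight (1/4)·0 = 0.
If it is in chest 3 (prior 1/4): chest 1 is available but not opened, probability 2/3; weight (1/4)·(2/3) = 1/6.
If it is in chest 4 (prior 1/4): chest 1 is available but not opened; chest 2 gets probability (1 − 1/3)/2 = 1/3; weight (1/4)·(1/3) = 1/12.
The weights sum to 3/8.
So P(the ruby in chest 1 | the guide opened chest 2) = (1/8) / (3/8) = 1/3.

1/3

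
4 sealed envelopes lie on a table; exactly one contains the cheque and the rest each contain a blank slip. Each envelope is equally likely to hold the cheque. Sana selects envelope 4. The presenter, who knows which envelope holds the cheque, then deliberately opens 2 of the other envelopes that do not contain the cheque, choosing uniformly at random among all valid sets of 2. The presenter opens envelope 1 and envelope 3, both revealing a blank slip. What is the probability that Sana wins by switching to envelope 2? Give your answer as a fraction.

Condition on the true location of the cheque.
If it is in either of envelopes 1 and 3 (prior 1/4 each): that envelope was opened and seen not to hold the prize — ruled out; weight (1/4)·0 = 0 each.
If it is in envelope 2 (prior 1/4): the presenter has no choice, probability 1; weight (1/4)·1 = 1/4.
If it is in envelope 4 (prior 1/4): the presenter has 3 equally likely choices, so probability 1/3; weight (1/4)·(1/3) = 1/12.
The weights sum to 1/3.
So P(the cheque in envelope 2 | the presenter opened envelope 1 and envelope 3) = (1/4) / (1/3) = 3/4.

3/4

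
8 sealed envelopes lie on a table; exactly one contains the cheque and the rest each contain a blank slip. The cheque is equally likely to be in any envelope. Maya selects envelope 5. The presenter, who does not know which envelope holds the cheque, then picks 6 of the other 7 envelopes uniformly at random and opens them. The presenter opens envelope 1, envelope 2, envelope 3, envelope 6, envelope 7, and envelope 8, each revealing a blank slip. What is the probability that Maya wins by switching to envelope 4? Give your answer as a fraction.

Because the presenter chose which envelopes to open without knowing where the cheque is, the choice is independent of the prize location. Learning that none of the 6 opened envelopes holds the cheque simply rules out those 6 locations and leaves the remaining 2 envelopes still equally likely by symmetry.
So P(the cheque in envelope 4) = 1/2.

1/2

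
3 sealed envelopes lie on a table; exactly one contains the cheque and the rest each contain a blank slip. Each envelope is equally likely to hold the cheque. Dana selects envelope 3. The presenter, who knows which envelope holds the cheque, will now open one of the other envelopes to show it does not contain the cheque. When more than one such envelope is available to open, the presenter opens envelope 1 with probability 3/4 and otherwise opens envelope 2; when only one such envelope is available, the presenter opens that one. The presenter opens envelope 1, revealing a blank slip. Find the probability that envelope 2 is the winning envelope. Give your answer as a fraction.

4/7

Apply Bayes' rule, conditioning on where the cheque actually is.
If it is in envelope 1 (prior 1/3): the presenter opened envelope 1, so this case is ruled out; weight (1/3)·0 = 0.
If it is in envelope 2 (prior 1/3): only envelope 1 is available, probability 1; weight (1/3)·1 = 1/3.
If it is in envelope 3 (prior 1/3): envelope 1 is available, opened with probability 3/4; weight (1/3)·(3/4) = 1/4.
The weights sum to 7/12.
So P(the cheque in envelope 2 | the presenter opened envelope 1) = (1/3) / (7/12) = 4/7.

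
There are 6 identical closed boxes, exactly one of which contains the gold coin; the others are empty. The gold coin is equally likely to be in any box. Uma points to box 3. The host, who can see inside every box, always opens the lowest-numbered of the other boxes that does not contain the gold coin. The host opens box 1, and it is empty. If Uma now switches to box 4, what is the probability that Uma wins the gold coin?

Condition on the true location of the gold coin.
If it is in box 1 (prior 1/6): the host opened box 1, so this case is ruled out; weight (1/6)·0 = 0.
If it is in any of boxes 2, 3, 4, 5, and 6 (prior 1/6 each): box 1 is the lowest-numbered option available, probability 1; weight (1/6)·1 = 1/6 each.
The weights sum to 5/6.
So P(the gold coin in box 4 | the host opened box 1) = (1/6) / (5/6) = 1/5.

1/5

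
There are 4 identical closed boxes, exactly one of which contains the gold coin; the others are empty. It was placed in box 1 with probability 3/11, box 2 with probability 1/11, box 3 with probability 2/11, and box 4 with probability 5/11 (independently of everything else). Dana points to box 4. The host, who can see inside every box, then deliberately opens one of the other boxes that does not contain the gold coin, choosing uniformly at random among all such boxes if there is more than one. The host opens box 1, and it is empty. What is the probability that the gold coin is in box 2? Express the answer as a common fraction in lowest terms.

3/19

Apply Bayes' rule, conditioning on where the gold coin actually is.
If it is in box 1 (prior 3/11): the host opened box 1, so this case is ruled out; weight (3/11)·0 = 0.
If it is in box 2 (prior 1/11): the host has 2 equally likely choices, so probability 1/2; weight (1/11)·(1/2) = 1/22.
If it is in box 3 (prior 2/11): the host has 2 equally likely choices, so probability 1/2; weight (2/11)·(1/2) = 1/11.
If it is in box 4 (prior 5/11): the host has 3 equally likely choices, so probability 1/3; weight (5/11)·(1/3) = 5/33.
The weights sum to 19/66.
So P(the gold coin in box 2 | the host opened box 1) = (1/22) / (19/66) = 3/19.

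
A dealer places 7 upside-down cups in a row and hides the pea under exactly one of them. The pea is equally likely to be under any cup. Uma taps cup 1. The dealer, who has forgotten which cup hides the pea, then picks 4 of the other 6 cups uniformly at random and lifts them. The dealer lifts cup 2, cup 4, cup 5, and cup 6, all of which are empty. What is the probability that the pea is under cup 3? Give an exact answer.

Because the dealer chose which cups to lift without knowing where the pea is, the choice is independent of the prize location. Learning that none of the 4 opened cups holds the pea simply rules out those 4 locations and leaves the remaining 3 cups still equally likely by symmetry.
So P(the pea under cup 3) = 1/3.

1/3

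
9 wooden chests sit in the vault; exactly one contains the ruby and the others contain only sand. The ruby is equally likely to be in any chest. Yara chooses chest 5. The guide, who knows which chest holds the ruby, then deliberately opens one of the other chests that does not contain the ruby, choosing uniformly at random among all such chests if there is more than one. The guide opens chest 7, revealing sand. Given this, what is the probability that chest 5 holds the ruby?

Apply Bayes' rule, conditioning on where the ruby actually is.
If it is in any of chests 1, 2, 3, 4, 6, 8, and 9 (prior 1/9 each): the guide has 7 equally likely choices, so probability 1/7; weight (1/9)·(1/7) = 1/63 each.
If it is in chest 5 (prior 1/9): the guide has 8 equally likely choices, so probability 1/8; weight (1/9)·(1/8) = 1/72.
If it is in chest 7 (prior 1/9): the guide opened chest 7, so this case is ruled out; weight (1/9)·0 = 0.
The weights sum to 1/8.
So P(the ruby in chest 5 | the guide opened chest 7) = (1/72) / (1/8) = 1/9.

1/9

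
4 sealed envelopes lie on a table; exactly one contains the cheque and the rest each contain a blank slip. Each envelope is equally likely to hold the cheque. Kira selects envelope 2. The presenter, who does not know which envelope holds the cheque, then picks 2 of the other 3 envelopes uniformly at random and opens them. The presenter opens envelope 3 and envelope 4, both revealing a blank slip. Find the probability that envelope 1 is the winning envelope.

1/2

Condition on the true location of the cheque.
If it is in either of envelopes 1 and 2 (prior 1/4 each): the presenter picks exactly this set with probability 1/3 regardless, and none is the prize; weight (1/4)·(1/3) = 1/12 each.
If it is in either of envelopes 3 and 4 (prior 1/4 each): that envelope was opened and seen not to hold the prize — ruled out; weight (1/4)·0 = 0 each.
The weights sum to 1/6.
So P(the cheque in envelope 1 | the presenter opened envelope 3 and envelope 4) = (1/12) / (1/6) = 1/2.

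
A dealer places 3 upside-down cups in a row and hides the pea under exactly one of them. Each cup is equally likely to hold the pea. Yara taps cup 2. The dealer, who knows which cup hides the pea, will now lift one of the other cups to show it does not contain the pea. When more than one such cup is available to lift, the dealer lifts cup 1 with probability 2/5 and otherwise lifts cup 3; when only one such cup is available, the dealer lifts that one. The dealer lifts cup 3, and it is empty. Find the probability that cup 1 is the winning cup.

5/8

Consider each possible location of the pea in turn.
If it is under cup 1 (prior 1/3): only cup 3 is available, probability 1; weight (1/3)·1 = 1/3.
If it is under cup 2 (prior 1/3): cup 1 is available but not opened, probability 3/5; weight (1/3)·(3/5) = 1/5.
If it is under cup 3 (prior 1/3): the dealer opened cup 3, so this case is ruled out; weight (1/3)·0 = 0.
The weights sum to 8/15.
So P(the pea under cup 1 | the dealer opened cup 3) = (1/3) / (8/15) = 5/8.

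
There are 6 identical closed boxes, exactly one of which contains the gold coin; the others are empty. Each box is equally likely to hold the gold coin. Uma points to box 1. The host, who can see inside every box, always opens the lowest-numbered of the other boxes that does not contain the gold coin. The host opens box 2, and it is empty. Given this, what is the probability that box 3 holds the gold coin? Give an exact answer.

1/5

Apply Bayes' rule, conditioning on where the gold coin actually is.
If it is in any of boxes 1, 3, 4, 5, and 6 (prior 1/6 each): box 2 is the lowest-numbered option available, probability 1; weight (1/6)·1 = 1/6 each.
If it is in box 2 (prior 1/6): the host opened box 2, so this case is ruled out; weight (1/6)·0 = 0.
The weights sum to 5/6.
So P(the gold coin in box 3 | the host opened box 2) = (1/6) / (5/6) = 1/5.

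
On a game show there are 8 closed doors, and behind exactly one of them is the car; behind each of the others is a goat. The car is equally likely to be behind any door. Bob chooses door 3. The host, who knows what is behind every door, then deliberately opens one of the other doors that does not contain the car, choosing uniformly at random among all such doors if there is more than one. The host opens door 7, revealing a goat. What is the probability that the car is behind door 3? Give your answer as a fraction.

Consider each possible location of the car in turn.
If it is behind any of doors 1, 2, 4, 5, 6, and 8 (prior 1/8 each): the host has 6 equally likely choices, so probability 1/6; weight (1/8)·(1/6) = 1/48 each.
If it is behind door 3 (prior 1/8): the host has 7 equally likely choices, so probability 1/7; weight (1/8)·(1/7) = 1/56.
If it is behind door 7 (prior 1/8): the host opened door 7, so this case is ruled out; weight (1/8)·0 = 0.
The weights sum to 1/7.
So P(the car behind door 3 | the host opened door 7) = (1/56) / (1/7) = 1/8.

1/8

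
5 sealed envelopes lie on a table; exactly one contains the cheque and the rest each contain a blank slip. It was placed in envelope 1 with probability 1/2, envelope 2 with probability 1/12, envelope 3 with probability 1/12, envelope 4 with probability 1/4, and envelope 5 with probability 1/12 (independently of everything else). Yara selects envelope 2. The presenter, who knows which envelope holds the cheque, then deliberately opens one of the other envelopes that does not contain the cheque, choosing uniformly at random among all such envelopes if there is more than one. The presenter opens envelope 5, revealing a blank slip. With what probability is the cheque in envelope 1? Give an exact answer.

Consider each possible location of the cheque in turn.
If it is in envelope 1 (prior 1/2): the presenter has 3 equally likely choices, so probability 1/3; weight (1/2)·(1/3) = 1/6.
If it is in envelope 2 (prior 1/12): the presenter has 4 equally likely choices, so probability 1/4; weight (1/12)·(1/4) = 1/48.
If it is in envelope 3 (prior 1/12): the presenter has 3 equally likely choices, so probability 1/3; weight (1/12)·(1/3) = 1/36.
If it is in envelope 4 (prior 1/4): the presenter has 3 equally likely choices, so probability 1/3; weight (1/4)·(1/3) = 1/12.
If it is in envelope 5 (prior 1/12): the presenter opened envelope 5, so this case is ruled out; weight (1/12)·0 = 0.
The weights sum to 43/144.
So P(the cheque in envelope 1 | the presenter opened envelope 5) = (1/6) / (43/144) = 24/43.

24/43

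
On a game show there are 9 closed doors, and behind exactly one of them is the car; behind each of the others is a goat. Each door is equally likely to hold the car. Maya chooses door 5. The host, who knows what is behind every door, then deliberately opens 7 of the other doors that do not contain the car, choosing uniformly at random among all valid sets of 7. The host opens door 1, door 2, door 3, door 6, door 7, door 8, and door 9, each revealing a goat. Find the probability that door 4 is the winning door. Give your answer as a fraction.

8/9

Consider each possible location of the car in turn.
If it is behind any of doors 1, 2, 3, 6, 7, 8, and 9 (prior 1/9 each): that door was opened and seen not to hold the prize — ruled out; weight (1/9)·0 = 0 each.
If it is behind door 4 (prior 1/9): the host has no choice, probability 1; weight (1/9)·1 = 1/9.
If it is behind door 5 (prior 1/9): the host has 8 equally likely choices, so probability 1/8; weight (1/9)·(1/8) = 1/72.
The weights sum to 1/8.
So P(the car behind door 4 | the host opened door 1, door 2, door 3, door 6, door 7, door 8, and door 9) = (1/9) / (1/8) = 8/9.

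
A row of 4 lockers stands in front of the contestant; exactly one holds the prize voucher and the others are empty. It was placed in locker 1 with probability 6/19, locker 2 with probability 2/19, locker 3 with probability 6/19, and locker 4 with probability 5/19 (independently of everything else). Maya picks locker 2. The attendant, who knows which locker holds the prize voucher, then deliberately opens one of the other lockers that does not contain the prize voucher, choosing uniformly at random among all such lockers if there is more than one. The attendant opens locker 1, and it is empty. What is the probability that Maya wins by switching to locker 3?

18/37

Apply Bayes' rule, conditioning on where the prize voucher actually is.
If it is in locker 1 (prior 6/19): the attendant opened locker 1, so this case is ruled out; weight (6/19)·0 = 0.
If it is in locker 2 (prior 2/19): the attendant has 3 equally likely choices, so probability 1/3; weight (2/19)·(1/3) = 2/57.
If it is in locker 3 (prior 6/19): the attendant has 2 equally likely choices, so probability 1/2; weight (6/19)·(1/2) = 3/19.
If it is in locker 4 (prior 5/19): the attendant has 2 equally likely choices, so probability 1/2; weight (5/19)·(1/2) = 5/38.
The weights sum to 37/114.
So P(the prize voucher in locker 3 | the attendant opened locker 1) = (3/19) / (37/114) = 18/37.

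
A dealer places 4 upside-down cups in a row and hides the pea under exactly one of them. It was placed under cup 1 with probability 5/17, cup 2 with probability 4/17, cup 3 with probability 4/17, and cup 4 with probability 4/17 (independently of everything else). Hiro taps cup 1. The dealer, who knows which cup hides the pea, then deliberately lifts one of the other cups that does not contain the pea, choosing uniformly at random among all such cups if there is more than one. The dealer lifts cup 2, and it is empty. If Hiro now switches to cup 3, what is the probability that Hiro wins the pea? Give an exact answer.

Condition on the true location of the pea.
If it is under cup 1 (prior 5/17): the dealer has 3 equally likely choices, so probability 1/3; weight (5/17)·(1/3) = 5/51.
If it is under cup 2 (prior 4/17): the dealer opened cup 2, so this case is ruled out; weight (4/17)·0 = 0.
If it is under either of cups 3 and 4 (prior 4/17 each): the dealer has 2 equally likely choices, so probability 1/2; weight (4/17)·(1/2) = 2/17 each.
The weights sum to 1/3.
So P(the pea under cup 3 | the dealer opened cup 2) = (2/17) / (1/3) = 6/17.

6/17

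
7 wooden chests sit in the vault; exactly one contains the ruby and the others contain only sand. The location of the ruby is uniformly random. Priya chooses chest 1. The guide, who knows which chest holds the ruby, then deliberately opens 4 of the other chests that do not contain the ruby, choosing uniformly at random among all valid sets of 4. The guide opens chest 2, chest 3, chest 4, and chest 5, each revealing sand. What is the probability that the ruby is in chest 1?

Consider each possible location of the ruby in turn.
If it is in chest 1 (prior 1/7): the guide has 15 equally likely choices, so probability 1/15; weight (1/7)·(1/15) = 1/105.
If it is in any of chests 2, 3, 4, and 5 (prior 1/7 each): that chest was opened and seen not to hold the prize — ruled out; weight (1/7)·0 = 0 each.
If it is in either of chests 6 and 7 (prior 1/7 each): the guide has 5 equally likely choices, so probability 1/5; weight (1/7)·(1/5) = 1/35 each.
The weights sum to 1/15.
So P(the ruby in chest 1 | the guide opened chest 2, chest 3, chest 4, and chest 5) = (1/105) / (1/15) = 1/7.

1/7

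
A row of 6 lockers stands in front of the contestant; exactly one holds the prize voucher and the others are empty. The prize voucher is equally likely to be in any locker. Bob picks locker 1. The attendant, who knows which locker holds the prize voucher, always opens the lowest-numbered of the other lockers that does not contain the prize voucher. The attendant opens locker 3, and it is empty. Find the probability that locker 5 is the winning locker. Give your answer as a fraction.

0

Apply Bayes' rule, conditioning on where the prize voucher actually is.
If it is in any of lockers 1, 4, 5, and 6 (prior 1/6 each): the attendant would have opened locker 2 instead, probability 0; weight (1/6)·0 = 0 each.
If it is in locker 2 (prior 1/6): locker 3 is the lowest-numbered option available, probability 1; weight (1/6)·1 = 1/6.
If it is in locker 3 (prior 1/6): the attendant opened locker 3, so this case is ruled out; weight (1/6)·0 = 0.
The weights sum to 1/6.
So P(the prize voucher in locker 5 | the attendant opened locker 3) = 0 / (1/6) = 0.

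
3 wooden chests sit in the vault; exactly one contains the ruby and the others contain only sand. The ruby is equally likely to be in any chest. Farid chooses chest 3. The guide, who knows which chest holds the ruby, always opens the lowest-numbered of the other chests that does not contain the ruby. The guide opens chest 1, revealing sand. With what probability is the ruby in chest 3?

1/2

Consider each possible location of the ruby in turn.
If it is in chest 1 (prior 1/3): the guide opened chest 1, so this case is ruled out; weight (1/3)·0 = 0.
If it is in either of chests 2 and 3 (prior 1/3 each): chest 1 is the lowest-numbered option available, probability 1; weight (1/3)·1 = 1/3 each.
The weights sum to 2/3.
So P(the ruby in chest 3 | the guide opened chest 1) = (1/3) / (2/3) = 1/2.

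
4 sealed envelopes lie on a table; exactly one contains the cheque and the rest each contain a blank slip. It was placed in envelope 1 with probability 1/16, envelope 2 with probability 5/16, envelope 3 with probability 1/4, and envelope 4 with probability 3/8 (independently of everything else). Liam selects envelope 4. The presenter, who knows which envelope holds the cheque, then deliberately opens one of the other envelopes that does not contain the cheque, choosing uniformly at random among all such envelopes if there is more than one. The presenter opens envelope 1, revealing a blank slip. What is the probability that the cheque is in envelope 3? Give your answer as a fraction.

4/13

Condition on the true location of the cheque.
If it is in envelope 1 (prior 1/16): the presenter opened envelope 1, so this case is ruled out; weight (1/16)·0 = 0.
If it is in envelope 2 (prior 5/16): the presenter has 2 equally likely choices, so probability 1/2; weight (5/16)·(1/2) = 5/32.
If it is in envelope 3 (prior 1/4): the presenter has 2 equally likely choices, so probability 1/2; weight (1/4)·(1/2) = 1/8.
If it is in envelope 4 (prior 3/8): the presenter has 3 equally likely choices, so probability 1/3; weight (3/8)·(1/3) = 1/8.
The weights sum to 13/32.
So P(the cheque in envelope 3 | the presenter opened envelope 1) = (1/8) / (13/32) = 4/13.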